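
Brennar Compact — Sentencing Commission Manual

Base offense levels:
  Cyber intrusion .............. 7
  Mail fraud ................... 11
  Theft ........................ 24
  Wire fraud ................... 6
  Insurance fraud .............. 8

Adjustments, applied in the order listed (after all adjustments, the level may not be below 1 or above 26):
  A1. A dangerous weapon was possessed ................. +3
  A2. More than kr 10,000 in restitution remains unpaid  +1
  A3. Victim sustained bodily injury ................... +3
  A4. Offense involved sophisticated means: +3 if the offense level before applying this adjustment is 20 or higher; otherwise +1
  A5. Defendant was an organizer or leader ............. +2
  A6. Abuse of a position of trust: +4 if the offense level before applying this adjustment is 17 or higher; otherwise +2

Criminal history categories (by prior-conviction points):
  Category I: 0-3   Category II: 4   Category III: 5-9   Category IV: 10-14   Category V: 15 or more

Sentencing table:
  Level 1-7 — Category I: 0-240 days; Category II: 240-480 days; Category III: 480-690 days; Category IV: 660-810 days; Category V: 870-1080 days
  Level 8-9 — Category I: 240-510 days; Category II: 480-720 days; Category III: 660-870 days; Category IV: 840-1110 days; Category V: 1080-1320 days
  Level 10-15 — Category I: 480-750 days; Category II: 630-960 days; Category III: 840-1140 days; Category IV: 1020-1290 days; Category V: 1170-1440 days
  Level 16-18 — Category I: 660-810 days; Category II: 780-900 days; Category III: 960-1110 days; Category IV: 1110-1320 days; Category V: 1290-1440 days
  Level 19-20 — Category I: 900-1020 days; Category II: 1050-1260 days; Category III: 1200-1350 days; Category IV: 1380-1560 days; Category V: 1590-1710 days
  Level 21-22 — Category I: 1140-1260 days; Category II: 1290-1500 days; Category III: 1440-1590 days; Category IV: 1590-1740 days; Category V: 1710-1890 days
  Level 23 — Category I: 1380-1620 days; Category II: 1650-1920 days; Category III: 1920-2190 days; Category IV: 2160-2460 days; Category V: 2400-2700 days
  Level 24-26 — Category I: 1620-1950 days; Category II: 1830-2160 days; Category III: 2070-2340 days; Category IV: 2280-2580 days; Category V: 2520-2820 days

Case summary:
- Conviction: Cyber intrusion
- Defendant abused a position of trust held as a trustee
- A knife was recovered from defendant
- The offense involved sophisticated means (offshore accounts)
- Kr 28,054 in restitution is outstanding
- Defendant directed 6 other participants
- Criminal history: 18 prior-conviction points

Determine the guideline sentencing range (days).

Base offense level for cyber intrusion: 7.
A1 applies: 7 + 3 = 10.
A2 applies: 10 + 1 = 11.
A4 applies (level before this adjustment is 11 < 20, so +1): 11 + 1 = 12.
A5 applies: 12 + 2 = 14.
A6 applies (level before this adjustment is 14 < 17, so +2): 14 + 2 = 16.
Final offense level: 16.
Criminal history: 18 prior points → Category V (15+).
Level 16 falls in the 16-18 band.
Grid: Level 16-18 × Category V = 1290-1440 days.

1290-1440 days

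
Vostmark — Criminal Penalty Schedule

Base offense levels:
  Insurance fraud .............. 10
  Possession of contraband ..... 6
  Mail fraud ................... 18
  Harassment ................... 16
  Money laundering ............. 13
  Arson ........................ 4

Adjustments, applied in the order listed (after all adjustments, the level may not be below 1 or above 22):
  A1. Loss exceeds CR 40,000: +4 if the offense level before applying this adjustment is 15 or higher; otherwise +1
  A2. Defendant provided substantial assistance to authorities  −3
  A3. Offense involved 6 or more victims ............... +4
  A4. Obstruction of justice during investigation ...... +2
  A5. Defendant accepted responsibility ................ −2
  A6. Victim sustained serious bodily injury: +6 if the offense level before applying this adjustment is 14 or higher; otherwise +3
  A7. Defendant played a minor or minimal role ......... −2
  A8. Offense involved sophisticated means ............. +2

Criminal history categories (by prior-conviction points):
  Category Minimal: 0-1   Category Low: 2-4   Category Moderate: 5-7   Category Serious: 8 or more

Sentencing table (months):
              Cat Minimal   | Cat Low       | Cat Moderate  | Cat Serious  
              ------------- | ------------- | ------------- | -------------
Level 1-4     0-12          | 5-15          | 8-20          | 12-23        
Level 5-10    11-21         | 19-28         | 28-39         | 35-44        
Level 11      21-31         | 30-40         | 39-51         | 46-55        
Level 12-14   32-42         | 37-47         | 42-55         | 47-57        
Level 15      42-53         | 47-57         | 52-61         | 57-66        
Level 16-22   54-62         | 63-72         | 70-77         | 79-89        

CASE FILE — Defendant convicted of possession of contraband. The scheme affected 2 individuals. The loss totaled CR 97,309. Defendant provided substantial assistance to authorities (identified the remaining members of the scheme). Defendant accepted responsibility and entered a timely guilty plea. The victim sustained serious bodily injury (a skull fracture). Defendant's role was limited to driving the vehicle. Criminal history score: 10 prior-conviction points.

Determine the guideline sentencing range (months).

12-23 months

Base offense level for possession of contraband: 6.
A1 applies (level before this adjustment is 6 < 15, so +1): 6 + 1 = 7.
A2 applies: 7 − 3 = 4.
A3 does not apply.
A4 does not apply.
A5 applies: 4 − 2 = 2.
A6 applies (level before this adjustment is 2 < 14, so +3): 2 + 3 = 5.
A7 applies: 5 − 2 = 3.
Final offense level: 3.
Criminal history: 10 prior points → Category Serious (8+).
Level 3 falls in the 1-4 band.
Grid: Level 1-4 × Category Serious = 12-23 months.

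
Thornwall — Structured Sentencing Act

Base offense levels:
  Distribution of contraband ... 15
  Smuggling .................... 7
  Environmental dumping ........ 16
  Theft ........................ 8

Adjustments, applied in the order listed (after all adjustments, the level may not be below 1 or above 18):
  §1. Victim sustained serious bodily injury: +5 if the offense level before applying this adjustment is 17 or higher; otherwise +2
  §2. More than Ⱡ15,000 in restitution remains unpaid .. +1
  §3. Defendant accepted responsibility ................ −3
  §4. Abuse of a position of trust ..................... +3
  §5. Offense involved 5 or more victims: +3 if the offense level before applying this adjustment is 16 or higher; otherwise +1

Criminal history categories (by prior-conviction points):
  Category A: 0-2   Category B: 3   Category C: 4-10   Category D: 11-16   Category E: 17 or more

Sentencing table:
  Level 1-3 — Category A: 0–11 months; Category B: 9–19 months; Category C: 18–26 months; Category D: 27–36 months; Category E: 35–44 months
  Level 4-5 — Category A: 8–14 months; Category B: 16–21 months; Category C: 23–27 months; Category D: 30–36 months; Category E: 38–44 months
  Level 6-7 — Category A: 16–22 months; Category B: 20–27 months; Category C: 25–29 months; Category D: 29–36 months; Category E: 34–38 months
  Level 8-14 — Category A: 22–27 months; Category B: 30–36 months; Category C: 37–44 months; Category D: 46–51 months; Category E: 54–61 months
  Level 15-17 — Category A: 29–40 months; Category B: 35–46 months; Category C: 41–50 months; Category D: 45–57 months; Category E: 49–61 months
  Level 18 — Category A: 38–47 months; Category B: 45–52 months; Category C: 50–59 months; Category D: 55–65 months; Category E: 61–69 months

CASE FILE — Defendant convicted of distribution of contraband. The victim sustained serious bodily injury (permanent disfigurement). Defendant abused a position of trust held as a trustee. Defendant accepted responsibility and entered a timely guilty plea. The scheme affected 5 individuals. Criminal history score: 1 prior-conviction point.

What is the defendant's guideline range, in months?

38-47 months

Base offense level for distribution of contraband: 15.
§1 applies (level before this adjustment is 15 < 17, so +2): 15 + 2 = 17.
§3 applies: 17 − 3 = 14.
§4 applies: 14 + 3 = 17.
§5 applies (level before this adjustment is 17 ≥ 16, so +3): 17 + 3 = 20.
Level 20 exceeds the maximum of 18; capped at 18.
Final offense level: 18.
Criminal history: 1 prior point → Category A (0-2).
Level 18 falls in the 18 band.
Grid: Level 18 × Category A = 38-47 months.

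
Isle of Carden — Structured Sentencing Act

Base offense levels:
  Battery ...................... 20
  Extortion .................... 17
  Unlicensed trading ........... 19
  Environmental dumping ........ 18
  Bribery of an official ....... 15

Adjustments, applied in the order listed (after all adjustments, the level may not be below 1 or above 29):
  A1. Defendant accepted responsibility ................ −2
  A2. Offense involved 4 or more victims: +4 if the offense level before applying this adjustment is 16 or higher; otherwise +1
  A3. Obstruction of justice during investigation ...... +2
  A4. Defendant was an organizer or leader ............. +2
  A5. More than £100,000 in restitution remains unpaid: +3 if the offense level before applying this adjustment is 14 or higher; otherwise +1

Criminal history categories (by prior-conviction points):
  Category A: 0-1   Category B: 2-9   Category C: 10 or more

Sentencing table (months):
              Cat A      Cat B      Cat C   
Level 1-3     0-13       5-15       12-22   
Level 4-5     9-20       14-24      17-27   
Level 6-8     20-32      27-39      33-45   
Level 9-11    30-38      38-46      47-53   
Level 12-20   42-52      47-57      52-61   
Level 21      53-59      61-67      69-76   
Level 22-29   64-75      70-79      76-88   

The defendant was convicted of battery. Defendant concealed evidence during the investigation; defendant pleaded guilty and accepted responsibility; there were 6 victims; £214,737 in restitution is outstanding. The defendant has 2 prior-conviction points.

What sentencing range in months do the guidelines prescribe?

70-79 months

Base offense level for battery: 20.
A1 applies: 20 − 2 = 18.
A2 applies (level before this adjustment is 18 ≥ 16, so +4): 18 + 4 = 22.
A3 applies: 22 + 2 = 24.
A5 applies (level before this adjustment is 24 ≥ 14, so +3): 24 + 3 = 27.
Final offense level: 27.
Criminal history: 2 prior points → Category B (2-9).
Level 27 falls in the 22-29 band.
Grid: Level 22-29 × Category B = 70-79 months.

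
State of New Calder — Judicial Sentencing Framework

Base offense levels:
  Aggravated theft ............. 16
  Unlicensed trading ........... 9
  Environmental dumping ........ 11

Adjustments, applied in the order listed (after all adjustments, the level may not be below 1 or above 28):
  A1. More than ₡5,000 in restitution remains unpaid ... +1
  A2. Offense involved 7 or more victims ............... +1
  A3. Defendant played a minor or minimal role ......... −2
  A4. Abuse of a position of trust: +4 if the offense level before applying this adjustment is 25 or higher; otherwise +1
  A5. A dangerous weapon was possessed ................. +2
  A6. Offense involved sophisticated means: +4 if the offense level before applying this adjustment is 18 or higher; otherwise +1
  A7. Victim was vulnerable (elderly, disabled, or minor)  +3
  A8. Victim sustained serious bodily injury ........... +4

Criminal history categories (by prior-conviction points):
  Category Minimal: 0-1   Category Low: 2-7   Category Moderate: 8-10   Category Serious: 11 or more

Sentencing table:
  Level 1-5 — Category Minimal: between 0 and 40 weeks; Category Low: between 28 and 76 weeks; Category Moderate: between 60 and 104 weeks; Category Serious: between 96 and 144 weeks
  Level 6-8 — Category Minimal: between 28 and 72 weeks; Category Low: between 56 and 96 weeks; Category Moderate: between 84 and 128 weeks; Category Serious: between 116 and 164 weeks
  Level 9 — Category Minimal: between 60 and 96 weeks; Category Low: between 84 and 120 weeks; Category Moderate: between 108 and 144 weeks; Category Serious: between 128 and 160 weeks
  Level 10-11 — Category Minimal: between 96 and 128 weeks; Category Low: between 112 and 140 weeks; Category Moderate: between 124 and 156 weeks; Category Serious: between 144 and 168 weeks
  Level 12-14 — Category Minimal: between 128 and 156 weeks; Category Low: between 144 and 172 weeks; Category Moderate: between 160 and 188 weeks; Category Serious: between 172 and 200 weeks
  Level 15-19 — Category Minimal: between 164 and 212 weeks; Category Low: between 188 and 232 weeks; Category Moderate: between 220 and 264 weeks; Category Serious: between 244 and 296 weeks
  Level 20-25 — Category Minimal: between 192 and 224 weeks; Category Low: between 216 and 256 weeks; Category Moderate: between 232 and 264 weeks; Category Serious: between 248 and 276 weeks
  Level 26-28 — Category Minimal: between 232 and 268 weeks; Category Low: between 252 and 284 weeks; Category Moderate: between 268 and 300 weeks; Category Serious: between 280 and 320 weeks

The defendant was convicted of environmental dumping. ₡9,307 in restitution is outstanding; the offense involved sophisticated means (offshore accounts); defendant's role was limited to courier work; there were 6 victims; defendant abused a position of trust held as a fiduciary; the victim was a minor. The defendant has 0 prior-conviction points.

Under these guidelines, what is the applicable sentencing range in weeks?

Base offense level for environmental dumping: 11.
A1 applies: 11 + 1 = 12.
A3 applies: 12 − 2 = 10.
A4 applies (level before this adjustment is 10 < 25, so +1): 10 + 1 = 11.
A5 does not apply.
A6 applies (level before this adjustment is 11 < 18, so +1): 11 + 1 = 12.
A7 applies: 12 + 3 = 15.
A8 does not apply.
Final offense level: 15.
Criminal history: 0 prior points → Category Minimal (0-1).
Level 15 falls in the 15-19 band.
Grid: Level 15-19 × Category Minimal = 164-212 weeks.

164-212 weeks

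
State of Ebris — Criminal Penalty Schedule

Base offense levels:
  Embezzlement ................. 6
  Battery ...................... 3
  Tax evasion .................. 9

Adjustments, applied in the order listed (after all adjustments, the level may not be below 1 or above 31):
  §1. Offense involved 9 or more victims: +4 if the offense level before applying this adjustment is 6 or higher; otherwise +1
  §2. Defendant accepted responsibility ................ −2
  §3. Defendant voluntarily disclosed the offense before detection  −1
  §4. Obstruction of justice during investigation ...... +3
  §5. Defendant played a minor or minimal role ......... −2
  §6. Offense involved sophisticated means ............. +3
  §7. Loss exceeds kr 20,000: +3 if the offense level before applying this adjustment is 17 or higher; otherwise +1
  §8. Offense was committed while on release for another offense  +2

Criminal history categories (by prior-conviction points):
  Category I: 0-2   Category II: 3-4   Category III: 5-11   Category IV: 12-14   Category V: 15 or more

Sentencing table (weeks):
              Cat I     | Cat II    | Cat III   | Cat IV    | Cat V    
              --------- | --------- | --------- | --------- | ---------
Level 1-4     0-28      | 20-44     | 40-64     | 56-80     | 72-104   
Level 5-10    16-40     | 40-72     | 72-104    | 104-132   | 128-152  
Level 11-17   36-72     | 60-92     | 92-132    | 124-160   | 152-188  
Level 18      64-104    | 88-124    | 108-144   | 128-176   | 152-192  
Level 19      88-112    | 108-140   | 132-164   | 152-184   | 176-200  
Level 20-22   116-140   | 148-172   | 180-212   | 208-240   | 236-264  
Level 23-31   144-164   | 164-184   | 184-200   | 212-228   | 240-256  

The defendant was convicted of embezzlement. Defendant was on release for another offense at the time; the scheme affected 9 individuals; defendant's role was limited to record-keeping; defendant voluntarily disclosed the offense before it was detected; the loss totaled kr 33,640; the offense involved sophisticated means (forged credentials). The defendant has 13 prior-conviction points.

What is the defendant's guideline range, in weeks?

124-160 weeks

Base offense level for embezzlement: 6.
§1 applies (level before this adjustment is 6 ≥ 6, so +4): 6 + 4 = 10.
§3 applies: 10 − 1 = 9.
§4 does not apply.
§5 applies: 9 − 2 = 7.
§6 applies: 7 + 3 = 10.
§7 applies (level before this adjustment is 10 < 17, so +1): 10 + 1 = 11.
§8 applies: 11 + 2 = 13.
Final offense level: 13.
Criminal history: 13 prior points → Category IV (12-14).
Level 13 falls in the 11-17 band.
Grid: Level 11-17 × Category IV = 124-160 weeks.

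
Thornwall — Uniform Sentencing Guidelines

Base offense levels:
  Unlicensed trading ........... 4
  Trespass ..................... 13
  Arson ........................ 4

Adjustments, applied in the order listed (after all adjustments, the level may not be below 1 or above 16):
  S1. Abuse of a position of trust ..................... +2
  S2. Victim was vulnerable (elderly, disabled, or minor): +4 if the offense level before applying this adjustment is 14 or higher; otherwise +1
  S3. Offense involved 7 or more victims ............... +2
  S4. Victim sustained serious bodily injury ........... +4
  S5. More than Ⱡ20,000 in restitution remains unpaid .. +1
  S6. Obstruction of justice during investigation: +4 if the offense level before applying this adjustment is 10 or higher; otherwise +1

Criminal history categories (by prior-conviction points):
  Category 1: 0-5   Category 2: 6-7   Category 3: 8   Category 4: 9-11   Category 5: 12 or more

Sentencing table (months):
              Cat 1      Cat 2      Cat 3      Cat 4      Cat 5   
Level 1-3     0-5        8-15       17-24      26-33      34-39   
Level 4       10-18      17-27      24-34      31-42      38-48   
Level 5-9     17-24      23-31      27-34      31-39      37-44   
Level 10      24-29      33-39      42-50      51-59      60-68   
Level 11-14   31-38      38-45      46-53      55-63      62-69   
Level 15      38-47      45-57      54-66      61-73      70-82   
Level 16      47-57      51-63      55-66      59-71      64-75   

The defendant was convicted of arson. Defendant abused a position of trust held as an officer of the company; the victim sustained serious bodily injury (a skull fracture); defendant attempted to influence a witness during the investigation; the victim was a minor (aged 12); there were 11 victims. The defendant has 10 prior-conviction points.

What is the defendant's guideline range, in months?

59-71 months

Base offense level for arson: 4.
S1 applies: 4 + 2 = 6.
S2 applies (level before this adjustment is 6 < 14, so +1): 6 + 1 = 7.
S3 applies: 7 + 2 = 9.
S4 applies: 9 + 4 = 13.
S5 does not apply.
S6 applies (level before this adjustment is 13 ≥ 10, so +4): 13 + 4 = 17.
Level 17 exceeds the maximum of 16; capped at 16.
Final offense level: 16.
Criminal history: 10 prior points → Category 4 (9-11).
Level 16 falls in the 16 band.
Grid: Level 16 × Category 4 = 59-71 months.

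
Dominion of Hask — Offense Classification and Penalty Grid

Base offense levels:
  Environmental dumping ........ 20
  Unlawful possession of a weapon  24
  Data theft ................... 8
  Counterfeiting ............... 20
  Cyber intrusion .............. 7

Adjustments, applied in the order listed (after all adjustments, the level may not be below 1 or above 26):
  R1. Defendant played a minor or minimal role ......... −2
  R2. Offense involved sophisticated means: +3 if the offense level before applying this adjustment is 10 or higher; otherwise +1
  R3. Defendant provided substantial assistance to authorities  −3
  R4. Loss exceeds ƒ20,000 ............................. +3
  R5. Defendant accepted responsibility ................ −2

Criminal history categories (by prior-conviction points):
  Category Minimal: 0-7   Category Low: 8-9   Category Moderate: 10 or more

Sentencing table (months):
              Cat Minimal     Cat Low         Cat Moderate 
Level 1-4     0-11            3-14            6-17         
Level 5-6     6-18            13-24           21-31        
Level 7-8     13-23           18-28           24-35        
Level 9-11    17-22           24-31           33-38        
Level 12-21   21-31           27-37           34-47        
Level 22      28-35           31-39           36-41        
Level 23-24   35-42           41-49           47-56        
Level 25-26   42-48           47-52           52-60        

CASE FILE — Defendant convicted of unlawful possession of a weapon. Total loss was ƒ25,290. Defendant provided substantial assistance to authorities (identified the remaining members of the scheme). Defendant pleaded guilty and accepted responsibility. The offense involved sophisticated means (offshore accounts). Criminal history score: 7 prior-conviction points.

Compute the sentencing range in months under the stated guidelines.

42-48 months

Base offense level for unlawful possession of a weapon: 24.
R1 does not apply.
R2 applies (level before this adjustment is 24 ≥ 10, so +3): 24 + 3 = 27.
R3 applies: 27 − 3 = 24.
R4 applies: 24 + 3 = 27.
R5 applies: 27 − 2 = 25.
Final offense level: 25.
Criminal history: 7 prior points → Category Minimal (0-7).
Level 25 falls in the 25-26 band.
Grid: Level 25-26 × Category Minimal = 42-48 months.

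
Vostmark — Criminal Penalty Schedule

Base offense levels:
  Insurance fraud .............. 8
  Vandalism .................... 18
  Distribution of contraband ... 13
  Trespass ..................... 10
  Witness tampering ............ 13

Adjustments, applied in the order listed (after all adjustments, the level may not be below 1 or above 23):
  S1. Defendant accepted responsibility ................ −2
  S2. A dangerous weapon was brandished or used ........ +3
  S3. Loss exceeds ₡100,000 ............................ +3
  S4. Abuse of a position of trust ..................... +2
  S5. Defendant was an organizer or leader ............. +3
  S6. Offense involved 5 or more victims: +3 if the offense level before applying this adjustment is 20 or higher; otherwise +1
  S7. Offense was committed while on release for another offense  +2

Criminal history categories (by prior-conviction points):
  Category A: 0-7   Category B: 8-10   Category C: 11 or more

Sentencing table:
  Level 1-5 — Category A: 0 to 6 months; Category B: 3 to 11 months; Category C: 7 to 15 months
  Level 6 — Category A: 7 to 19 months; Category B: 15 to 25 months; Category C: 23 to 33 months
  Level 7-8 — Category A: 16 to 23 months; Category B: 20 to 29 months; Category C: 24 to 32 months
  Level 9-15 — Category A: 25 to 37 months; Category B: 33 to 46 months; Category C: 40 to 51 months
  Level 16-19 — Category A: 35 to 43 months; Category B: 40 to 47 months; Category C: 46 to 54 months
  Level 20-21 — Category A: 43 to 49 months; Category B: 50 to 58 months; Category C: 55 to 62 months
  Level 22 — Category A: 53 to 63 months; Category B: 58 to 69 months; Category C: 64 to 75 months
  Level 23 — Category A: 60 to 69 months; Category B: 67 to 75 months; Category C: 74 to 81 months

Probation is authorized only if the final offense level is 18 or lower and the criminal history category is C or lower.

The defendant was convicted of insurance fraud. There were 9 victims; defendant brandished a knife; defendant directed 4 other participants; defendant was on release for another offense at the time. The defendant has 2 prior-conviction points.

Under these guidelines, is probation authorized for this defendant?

Base offense level for insurance fraud: 8.
S2 applies: 8 + 3 = 11.
S3 does not apply.
S5 applies: 11 + 3 = 14.
S6 applies (level before this adjustment is 14 < 20, so +1): 14 + 1 = 15.
S7 applies: 15 + 2 = 17.
Final offense level: 17.
Criminal history: 2 prior points → Category A (0-7).
Level 17 falls in the 16-19 band.
Grid: Level 16-19 × Category A = 35-43 months.
Probation check: level 17 ≤ 18 and category A ≤ C → eligible.

Yes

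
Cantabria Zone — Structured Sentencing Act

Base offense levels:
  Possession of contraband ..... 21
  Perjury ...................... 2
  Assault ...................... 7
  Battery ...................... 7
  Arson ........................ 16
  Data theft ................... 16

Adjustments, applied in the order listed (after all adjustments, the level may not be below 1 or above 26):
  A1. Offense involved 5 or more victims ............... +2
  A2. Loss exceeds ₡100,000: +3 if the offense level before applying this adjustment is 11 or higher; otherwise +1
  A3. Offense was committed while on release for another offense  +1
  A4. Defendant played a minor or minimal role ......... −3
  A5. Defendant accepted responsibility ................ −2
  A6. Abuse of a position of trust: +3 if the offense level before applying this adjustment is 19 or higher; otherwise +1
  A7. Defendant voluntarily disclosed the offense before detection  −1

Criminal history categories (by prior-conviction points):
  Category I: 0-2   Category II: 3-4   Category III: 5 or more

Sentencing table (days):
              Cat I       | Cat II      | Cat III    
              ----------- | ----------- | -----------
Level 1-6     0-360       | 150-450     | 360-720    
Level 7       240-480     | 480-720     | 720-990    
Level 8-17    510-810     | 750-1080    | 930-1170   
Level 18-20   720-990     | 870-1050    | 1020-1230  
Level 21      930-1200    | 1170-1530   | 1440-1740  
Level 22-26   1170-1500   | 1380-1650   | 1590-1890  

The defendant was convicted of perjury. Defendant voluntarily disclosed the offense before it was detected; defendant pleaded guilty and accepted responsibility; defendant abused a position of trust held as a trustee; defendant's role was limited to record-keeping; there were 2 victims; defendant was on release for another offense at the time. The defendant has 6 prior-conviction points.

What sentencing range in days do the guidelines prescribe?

360-720 days

Base offense level for perjury: 2.
A2 does not apply.
A3 applies: 2 + 1 = 3.
A4 applies: 3 − 3 = 0.
A5 applies: 0 − 2 = -2.
A6 applies (level before this adjustment is -2 < 19, so +1): -2 + 1 = -1.
A7 applies: -1 − 1 = -2.
Level -2 is below the minimum of 1; floored at 1.
Final offense level: 1.
Criminal history: 6 prior points → Category III (5+).
Level 1 falls in the 1-6 band.
Grid: Level 1-6 × Category III = 360-720 days.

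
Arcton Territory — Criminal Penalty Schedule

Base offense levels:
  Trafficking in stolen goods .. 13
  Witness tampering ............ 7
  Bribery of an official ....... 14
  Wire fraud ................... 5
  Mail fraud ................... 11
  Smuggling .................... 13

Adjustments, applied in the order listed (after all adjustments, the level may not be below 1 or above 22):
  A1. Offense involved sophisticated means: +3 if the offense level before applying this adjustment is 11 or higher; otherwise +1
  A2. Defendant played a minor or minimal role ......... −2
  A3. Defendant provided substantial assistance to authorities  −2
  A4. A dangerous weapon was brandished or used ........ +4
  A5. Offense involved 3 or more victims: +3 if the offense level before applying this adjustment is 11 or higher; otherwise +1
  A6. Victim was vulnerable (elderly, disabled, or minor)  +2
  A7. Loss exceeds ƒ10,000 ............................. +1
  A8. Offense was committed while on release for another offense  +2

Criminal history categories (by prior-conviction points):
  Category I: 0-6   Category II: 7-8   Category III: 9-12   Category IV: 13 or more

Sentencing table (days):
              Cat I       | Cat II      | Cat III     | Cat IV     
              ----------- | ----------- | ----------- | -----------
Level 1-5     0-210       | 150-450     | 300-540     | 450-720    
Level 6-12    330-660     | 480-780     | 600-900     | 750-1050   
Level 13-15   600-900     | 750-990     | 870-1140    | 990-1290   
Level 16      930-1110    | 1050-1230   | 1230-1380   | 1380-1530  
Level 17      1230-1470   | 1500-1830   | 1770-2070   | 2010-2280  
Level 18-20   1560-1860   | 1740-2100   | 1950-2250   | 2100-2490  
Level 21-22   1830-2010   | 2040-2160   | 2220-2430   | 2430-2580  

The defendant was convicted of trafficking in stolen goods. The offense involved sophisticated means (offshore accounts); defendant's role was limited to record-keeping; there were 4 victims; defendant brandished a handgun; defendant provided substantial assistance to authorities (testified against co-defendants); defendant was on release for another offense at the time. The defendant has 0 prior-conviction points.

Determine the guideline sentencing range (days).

1830-2010 days

Base offense level for trafficking in stolen goods: 13.
A1 applies (level before this adjustment is 13 ≥ 11, so +3): 13 + 3 = 16.
A2 applies: 16 − 2 = 14.
A3 applies: 14 − 2 = 12.
A4 applies: 12 + 4 = 16.
A5 applies (level before this adjustment is 16 ≥ 11, so +3): 16 + 3 = 19.
A7 does not apply.
A8 applies: 19 + 2 = 21.
Final offense level: 21.
Criminal history: 0 prior points → Category I (0-6).
Level 21 falls in the 21-22 band.
Grid: Level 21-22 × Category I = 1830-2010 days.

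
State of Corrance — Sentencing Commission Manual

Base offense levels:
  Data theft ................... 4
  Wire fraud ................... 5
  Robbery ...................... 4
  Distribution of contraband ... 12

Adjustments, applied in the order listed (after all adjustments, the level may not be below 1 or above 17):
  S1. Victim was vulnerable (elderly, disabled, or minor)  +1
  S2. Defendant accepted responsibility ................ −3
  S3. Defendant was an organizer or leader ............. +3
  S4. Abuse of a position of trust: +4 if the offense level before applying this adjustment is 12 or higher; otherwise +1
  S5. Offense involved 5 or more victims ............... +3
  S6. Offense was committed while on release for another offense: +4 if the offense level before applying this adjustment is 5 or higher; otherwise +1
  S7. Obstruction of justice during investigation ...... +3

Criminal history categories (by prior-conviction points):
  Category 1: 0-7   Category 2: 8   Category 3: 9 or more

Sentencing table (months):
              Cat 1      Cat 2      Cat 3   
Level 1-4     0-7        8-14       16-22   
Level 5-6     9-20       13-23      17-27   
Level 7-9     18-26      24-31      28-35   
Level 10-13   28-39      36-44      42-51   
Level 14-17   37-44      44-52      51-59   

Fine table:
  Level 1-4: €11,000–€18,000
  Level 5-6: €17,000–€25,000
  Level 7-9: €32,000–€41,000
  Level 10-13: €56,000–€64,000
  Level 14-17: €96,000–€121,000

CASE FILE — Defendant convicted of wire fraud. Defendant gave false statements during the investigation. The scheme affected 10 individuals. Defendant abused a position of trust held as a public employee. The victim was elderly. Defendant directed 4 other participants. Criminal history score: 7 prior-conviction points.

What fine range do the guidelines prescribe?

€96,000–€121,000

Base offense level for wire fraud: 5.
S1 applies: 5 + 1 = 6.
S2 does not apply.
S3 applies: 6 + 3 = 9.
S4 applies (level before this adjustment is 9 < 12, so +1): 9 + 1 = 10.
S5 applies: 10 + 3 = 13.
S7 applies: 13 + 3 = 16.
Final offense level: 16.
Level 16 falls in the 14-17 band.
Fine table: Level 14-17 → €96,000–€121,000.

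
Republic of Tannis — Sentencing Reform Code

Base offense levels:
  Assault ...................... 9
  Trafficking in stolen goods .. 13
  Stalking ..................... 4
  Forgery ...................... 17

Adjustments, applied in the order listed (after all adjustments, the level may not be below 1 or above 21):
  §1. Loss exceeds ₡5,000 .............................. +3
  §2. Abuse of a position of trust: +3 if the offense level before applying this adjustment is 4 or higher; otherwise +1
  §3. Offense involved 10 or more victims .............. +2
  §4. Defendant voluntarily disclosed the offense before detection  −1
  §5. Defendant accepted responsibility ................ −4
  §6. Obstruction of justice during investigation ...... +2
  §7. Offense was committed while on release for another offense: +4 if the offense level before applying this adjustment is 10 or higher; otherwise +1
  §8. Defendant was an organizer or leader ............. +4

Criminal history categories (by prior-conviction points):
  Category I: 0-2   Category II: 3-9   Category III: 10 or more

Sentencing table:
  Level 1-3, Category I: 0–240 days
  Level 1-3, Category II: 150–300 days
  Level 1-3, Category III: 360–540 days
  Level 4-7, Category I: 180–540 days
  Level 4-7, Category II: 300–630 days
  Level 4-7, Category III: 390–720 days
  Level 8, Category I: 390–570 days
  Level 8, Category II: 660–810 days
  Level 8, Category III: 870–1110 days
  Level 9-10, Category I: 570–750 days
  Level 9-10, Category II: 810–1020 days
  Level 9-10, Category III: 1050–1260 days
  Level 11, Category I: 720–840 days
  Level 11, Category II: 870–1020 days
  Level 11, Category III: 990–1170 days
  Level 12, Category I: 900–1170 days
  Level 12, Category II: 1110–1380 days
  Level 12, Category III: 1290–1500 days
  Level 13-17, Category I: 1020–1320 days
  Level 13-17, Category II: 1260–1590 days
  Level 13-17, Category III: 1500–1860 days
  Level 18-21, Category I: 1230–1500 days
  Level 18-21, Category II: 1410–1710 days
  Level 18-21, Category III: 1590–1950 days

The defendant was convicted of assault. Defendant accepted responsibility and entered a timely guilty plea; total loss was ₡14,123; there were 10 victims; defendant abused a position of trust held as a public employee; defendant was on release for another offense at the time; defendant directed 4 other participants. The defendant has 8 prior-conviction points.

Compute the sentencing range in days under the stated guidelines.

Base offense level for assault: 9.
§1 applies: 9 + 3 = 12.
§2 applies (level before this adjustment is 12 ≥ 4, so +3): 12 + 3 = 15.
§3 applies: 15 + 2 = 17.
§4 does not apply.
§5 applies: 17 − 4 = 13.
§6 does not apply.
§7 applies (level before this adjustment is 13 ≥ 10, so +4): 13 + 4 = 17.
§8 applies: 17 + 4 = 21.
Final offense level: 21.
Criminal history: 8 prior points → Category II (3-9).
Level 21 falls in the 18-21 band.
Grid: Level 18-21 × Category II = 1410-1710 days.

1410-1710 days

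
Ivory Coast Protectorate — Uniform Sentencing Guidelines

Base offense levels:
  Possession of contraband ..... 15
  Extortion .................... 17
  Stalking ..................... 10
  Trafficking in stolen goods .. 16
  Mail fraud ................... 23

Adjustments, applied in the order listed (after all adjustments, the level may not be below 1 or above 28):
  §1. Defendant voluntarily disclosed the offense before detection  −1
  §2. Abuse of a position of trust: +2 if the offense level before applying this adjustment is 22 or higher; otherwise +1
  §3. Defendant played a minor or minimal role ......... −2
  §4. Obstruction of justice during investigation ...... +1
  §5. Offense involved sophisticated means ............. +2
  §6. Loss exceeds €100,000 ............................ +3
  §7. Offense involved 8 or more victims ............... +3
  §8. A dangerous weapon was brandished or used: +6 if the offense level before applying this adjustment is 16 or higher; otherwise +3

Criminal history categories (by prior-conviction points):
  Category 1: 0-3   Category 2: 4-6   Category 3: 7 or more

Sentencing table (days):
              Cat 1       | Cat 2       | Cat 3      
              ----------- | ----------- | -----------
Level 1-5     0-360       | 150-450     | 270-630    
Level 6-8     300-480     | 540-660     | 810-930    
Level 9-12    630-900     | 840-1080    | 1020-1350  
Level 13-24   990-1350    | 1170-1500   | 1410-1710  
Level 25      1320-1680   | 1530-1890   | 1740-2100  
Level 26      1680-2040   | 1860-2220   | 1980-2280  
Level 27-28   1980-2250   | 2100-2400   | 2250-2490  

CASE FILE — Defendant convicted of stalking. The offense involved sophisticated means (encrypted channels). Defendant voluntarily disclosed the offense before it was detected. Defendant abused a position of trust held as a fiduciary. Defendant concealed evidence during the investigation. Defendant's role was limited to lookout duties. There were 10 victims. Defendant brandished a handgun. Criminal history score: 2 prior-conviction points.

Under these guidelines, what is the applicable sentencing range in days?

Base offense level for stalking: 10.
§1 applies: 10 − 1 = 9.
§2 applies (level before this adjustment is 9 < 22, so +1): 9 + 1 = 10.
§3 applies: 10 − 2 = 8.
§4 applies: 8 + 1 = 9.
§5 applies: 9 + 2 = 11.
§7 applies: 11 + 3 = 14.
§8 applies (level before this adjustment is 14 < 16, so +3): 14 + 3 = 17.
Final offense level: 17.
Criminal history: 2 prior points → Category 1 (0-3).
Level 17 falls in the 13-24 band.
Grid: Level 13-24 × Category 1 = 990-1350 days.

990-1350 days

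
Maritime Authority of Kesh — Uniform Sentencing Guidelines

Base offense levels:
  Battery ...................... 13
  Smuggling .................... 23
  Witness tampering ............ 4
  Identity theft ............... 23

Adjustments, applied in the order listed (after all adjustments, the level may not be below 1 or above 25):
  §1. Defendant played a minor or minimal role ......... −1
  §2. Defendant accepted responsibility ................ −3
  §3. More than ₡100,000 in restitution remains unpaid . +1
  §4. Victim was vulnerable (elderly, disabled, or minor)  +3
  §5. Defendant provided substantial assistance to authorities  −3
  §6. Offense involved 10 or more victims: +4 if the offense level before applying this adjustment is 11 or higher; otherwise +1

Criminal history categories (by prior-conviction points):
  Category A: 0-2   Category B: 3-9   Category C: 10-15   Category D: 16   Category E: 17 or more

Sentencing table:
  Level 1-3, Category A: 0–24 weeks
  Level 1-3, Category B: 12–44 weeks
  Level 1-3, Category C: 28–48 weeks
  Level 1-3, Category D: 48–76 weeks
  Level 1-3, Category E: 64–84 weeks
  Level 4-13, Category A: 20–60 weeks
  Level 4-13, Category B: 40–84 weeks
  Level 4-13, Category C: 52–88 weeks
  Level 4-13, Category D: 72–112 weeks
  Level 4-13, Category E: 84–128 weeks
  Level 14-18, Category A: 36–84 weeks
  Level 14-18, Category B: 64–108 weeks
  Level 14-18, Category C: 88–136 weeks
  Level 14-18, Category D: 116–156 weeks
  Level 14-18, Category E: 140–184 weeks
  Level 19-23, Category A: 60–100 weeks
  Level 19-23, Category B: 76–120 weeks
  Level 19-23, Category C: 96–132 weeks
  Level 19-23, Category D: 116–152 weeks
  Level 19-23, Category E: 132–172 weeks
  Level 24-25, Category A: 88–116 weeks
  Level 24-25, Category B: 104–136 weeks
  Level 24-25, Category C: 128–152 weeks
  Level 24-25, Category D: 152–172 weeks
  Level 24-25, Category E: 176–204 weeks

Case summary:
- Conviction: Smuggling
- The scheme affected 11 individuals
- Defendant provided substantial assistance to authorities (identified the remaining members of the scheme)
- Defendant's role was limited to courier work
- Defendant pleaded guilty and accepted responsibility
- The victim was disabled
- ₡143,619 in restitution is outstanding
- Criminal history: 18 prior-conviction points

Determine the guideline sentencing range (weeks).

176-204 weeks

Base offense level for smuggling: 23.
§1 applies: 23 − 1 = 22.
§2 applies: 22 − 3 = 19.
§3 applies: 19 + 1 = 20.
§4 applies: 20 + 3 = 23.
§5 applies: 23 − 3 = 20.
§6 applies (level before this adjustment is 20 ≥ 11, so +4): 20 + 4 = 24.
Final offense level: 24.
Criminal history: 18 prior points → Category E (17+).
Level 24 falls in the 24-25 band.
Grid: Level 24-25 × Category E = 176-204 weeks.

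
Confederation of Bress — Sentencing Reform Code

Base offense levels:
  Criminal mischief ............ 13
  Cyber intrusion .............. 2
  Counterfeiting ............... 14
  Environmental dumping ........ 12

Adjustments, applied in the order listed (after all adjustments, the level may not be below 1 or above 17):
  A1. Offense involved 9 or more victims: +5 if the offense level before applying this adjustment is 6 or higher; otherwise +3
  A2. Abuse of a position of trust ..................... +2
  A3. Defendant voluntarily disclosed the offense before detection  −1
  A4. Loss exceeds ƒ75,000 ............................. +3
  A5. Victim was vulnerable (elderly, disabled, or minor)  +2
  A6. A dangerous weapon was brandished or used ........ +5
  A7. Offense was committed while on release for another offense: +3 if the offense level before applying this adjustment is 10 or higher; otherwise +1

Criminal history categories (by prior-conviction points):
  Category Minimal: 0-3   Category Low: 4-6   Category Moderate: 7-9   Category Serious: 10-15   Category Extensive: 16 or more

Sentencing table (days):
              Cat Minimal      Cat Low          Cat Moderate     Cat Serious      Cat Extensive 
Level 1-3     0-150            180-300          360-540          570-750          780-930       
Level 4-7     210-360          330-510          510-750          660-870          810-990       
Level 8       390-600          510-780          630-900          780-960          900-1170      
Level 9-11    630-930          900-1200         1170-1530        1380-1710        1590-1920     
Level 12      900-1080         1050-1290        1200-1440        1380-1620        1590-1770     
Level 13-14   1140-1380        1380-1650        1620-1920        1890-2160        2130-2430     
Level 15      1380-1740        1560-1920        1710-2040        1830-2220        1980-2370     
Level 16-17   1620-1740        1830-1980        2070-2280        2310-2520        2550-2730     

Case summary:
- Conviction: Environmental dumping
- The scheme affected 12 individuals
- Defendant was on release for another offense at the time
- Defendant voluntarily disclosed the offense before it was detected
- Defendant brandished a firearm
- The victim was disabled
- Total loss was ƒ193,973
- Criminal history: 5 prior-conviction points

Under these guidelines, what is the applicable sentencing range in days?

1830-1980 days

Base offense level for environmental dumping: 12.
A1 applies (level before this adjustment is 12 ≥ 6, so +5): 12 + 5 = 17.
A2 does not apply.
A3 applies: 17 − 1 = 16.
A4 applies: 16 + 3 = 19.
A5 applies: 19 + 2 = 21.
A6 applies: 21 + 5 = 26.
A7 applies (level before this adjustment is 26 ≥ 10, so +3): 26 + 3 = 29.
Level 29 exceeds the maximum of 17; capped at 17.
Final offense level: 17.
Criminal history: 5 prior points → Category Low (4-6).
Level 17 falls in the 16-17 band.
Grid: Level 16-17 × Category Low = 1830-1980 days.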